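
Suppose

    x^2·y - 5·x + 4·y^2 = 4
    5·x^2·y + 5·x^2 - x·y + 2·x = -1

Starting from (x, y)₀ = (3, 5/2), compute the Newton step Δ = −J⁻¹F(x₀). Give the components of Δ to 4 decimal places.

At (3, 5/2): F = (28.5000, 157.0000).
Jacobian J = [[2·x·y - 5, x^2 + 8·y], [10·x·y + 10·x - y + 2, 5·x^2 - x]].
At the point, J = [[10.0000, 29.0000], [104.5000, 42.0000]] (det J = -2610.5000).
Solving J·Δ = −F gives Δ = (-1.2856, -0.5395).

(-1.2856, -0.5395)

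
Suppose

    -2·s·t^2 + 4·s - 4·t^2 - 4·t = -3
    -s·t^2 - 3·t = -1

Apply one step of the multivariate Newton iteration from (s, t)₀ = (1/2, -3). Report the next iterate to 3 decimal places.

At (1/2, -3): F = (-28.000, 5.500).
Jacobian J = [[-2·t^2 + 4, -4·s·t - 8·t - 4], [-t^2, -2·s·t - 3]].
At the point, J = [[-14.000, 26.000], [-9.000, 0.000]] (det J = 234.000).
Solving J·Δ = −F gives Δ = (0.611, 1.406).
Then the next iterate is (s, t)₁ = (1.111, -1.594).

(1.111, -1.594)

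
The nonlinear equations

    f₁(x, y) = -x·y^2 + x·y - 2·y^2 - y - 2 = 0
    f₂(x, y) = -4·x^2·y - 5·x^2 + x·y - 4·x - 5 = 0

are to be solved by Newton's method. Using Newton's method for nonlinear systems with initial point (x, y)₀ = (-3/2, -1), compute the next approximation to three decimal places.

At (-3/2, -1): F = (0.000, 0.250).
Jacobian J = [[-y^2 + y, -2·x·y + x - 4·y - 1], [-8·x·y - 10·x + y - 4, -4·x^2 + x]].
At the point, J = [[-2.000, -1.500], [-2.000, -10.500]] (det J = 18.000).
Solving J·Δ = −F gives Δ = (-0.021, 0.028).
Then the next iterate is (x, y)₁ = (-1.521, -0.972).

(-1.521, -0.972)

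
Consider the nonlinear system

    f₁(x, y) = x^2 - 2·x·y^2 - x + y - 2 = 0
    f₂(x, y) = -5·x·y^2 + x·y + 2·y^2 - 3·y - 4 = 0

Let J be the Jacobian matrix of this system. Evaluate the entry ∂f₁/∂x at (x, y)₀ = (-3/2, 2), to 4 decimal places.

∂f₁/∂x = 2·x - 2·y^2 - 1.
At (-3/2, 2) this is -12.0000.

-12.0000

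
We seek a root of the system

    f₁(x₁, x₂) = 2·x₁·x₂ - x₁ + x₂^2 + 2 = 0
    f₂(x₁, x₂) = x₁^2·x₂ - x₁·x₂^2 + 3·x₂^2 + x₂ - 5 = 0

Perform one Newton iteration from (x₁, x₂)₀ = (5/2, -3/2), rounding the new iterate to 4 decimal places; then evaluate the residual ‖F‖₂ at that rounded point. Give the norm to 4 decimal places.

6.5271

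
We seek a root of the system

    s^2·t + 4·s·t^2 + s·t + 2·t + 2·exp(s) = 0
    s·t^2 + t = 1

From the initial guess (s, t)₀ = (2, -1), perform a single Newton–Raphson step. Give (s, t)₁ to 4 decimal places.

At (2, -1): F = (14.778112, 0.0000).
Jacobian J = [[2·s·t + 4·t^2 + t + 2·exp(s), s^2 + 8·s·t + s + 2], [t^2, 2·s·t + 1]].
At the point, J = [[13.778112, -8.0000], [1.0000, -3.0000]] (det J = -33.334337).
Solving J·Δ = −F gives Δ = (-1.3300, -0.4433).
Then the next iterate is (s, t)₁ = (0.6700, -1.4433).

(0.6700, -1.4433)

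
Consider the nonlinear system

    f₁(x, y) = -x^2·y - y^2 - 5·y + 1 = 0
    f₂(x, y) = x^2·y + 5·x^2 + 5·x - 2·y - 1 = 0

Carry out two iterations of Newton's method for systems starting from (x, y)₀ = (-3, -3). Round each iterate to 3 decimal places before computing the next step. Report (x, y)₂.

(-0.852, 2.136)

At (-3, -3): F = (34.000, 8.000).
Jacobian J = [[-2·x·y, -x^2 - 2·y - 5], [2·x·y + 10·x + 5, x^2 - 2]].
At the point, J = [[-18.000, -8.000], [-7.000, 7.000]] (det J = -182.000).
Solving J·Δ = −F gives Δ = (1.659, 0.516).
Then the next iterate is (x, y)₁ = (-1.341, -2.484).
Round to (-1.341, -2.484) and repeat: F = (11.71667, 1.78747), J = [[-6.66209, -1.83028], [-1.74791, -0.20172]].
Δ = (0.489, 4.620), so (x, y)₂ = (-0.852, 2.136).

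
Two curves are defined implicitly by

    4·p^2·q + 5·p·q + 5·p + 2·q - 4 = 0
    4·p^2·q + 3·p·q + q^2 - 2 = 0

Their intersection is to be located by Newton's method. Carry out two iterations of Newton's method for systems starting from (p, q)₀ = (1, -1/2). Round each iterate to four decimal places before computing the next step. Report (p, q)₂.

(-0.2170, 0.9020)

At (1, -1/2): F = (-4.5000, -5.2500).
Jacobian J = [[8·p·q + 5·q + 5, 4·p^2 + 5·p + 2], [8·p·q + 3·q, 4·p^2 + 3·p + 2·q]].
At the point, J = [[-1.5000, 11.0000], [-5.5000, 6.0000]] (det J = 51.5000).
Solving J·Δ = −F gives Δ = (-0.5971, 0.3277).
Then the next iterate is (p, q)₁ = (0.4029, -0.1723).
Round to (0.4029, -0.1723) and repeat: F = (-2.789075, -2.290448), J = [[3.583143, 4.663814], [-1.072257, 1.513414]].
Δ = (-0.6199, 1.0743), so (p, q)₂ = (-0.2170, 0.9020).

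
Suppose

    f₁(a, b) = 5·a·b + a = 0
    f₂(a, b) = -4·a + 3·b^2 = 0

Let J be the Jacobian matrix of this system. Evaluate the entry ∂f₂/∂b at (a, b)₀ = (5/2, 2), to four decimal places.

∂f₂/∂b = 6·b.
At (5/2, 2) this is 12.0000.

12.0000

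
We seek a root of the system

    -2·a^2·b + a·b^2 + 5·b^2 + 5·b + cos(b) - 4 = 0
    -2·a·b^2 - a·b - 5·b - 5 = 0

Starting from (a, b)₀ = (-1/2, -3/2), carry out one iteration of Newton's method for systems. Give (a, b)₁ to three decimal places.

(1.467, -1.754)

At (-1/2, -3/2): F = (-0.55426, 4.000).
Jacobian J = [[-4·a·b + b^2, -2·a^2 + 2·a·b + 10·b - sin(b) + 5], [-2·b^2 - b, -4·a·b - a - 5]].
At the point, J = [[-0.750, -8.00251], [-3.000, -7.500]] (det J = -18.38252).
Solving J·Δ = −F gives Δ = (1.967, -0.254).
Then the next iterate is (a, b)₁ = (1.467, -1.754).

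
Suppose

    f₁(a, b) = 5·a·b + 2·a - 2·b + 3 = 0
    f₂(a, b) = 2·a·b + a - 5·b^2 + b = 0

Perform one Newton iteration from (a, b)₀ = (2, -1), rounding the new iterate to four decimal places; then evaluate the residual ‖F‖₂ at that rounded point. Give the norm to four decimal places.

4.1257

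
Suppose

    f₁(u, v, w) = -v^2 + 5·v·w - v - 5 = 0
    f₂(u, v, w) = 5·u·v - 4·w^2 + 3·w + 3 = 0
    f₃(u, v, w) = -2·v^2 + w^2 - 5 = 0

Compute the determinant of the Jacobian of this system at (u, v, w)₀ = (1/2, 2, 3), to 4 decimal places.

-1400.0000

J = [[0, -2·v + 5·w - 1, 5·v], [5·v, 5·u, -8·w + 3], [0, -4·v, 2·w]].
At the point, J = [[0.0000, 10.0000, 10.0000], [10.0000, 2.5000, -21.0000], [0.0000, -8.0000, 6.0000]].
det J = -1400.0000.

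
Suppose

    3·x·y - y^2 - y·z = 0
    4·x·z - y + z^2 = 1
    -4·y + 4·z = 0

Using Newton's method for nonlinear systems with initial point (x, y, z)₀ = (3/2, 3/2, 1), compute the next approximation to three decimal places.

At (3/2, 3/2, 1): F = (3.000, 4.500, -2.000).
Jacobian J = [[3·y, 3·x - 2·y - z, -y], [4·z, -1, 4·x + 2·z], [0, -4, 4]].
At the point, J = [[4.500, 0.500, -1.500], [4.000, -1.000, 8.000], [0.000, -4.000, 4.000]] (det J = 142.000).
Solving J·Δ = −F gives Δ = (-0.683, -0.824, -0.324).
Then the next iterate is (x, y, z)₁ = (0.817, 0.676, 0.676).

(0.817, 0.676, 0.676)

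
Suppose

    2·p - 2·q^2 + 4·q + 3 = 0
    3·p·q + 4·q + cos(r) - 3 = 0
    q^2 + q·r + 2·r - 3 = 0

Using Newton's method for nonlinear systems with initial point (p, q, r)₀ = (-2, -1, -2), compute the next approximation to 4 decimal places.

At (-2, -1, -2): F = (-7.0000, -1.416147, -4.0000).
Jacobian J = [[2, -4·q + 4, 0], [3·q, 3·p + 4, -sin(r)], [0, 2·q + r, q + 2]].
At the point, J = [[2.0000, 8.0000, 0.0000], [-3.0000, -2.0000, 0.909297], [0.0000, -4.0000, 1.0000]] (det J = 27.274379).
Solving J·Δ = −F gives Δ = (1.0717, 0.6071, 6.4283).
Then the next iterate is (p, q, r)₁ = (-0.9283, -0.3929, 4.4283).

(-0.9283, -0.3929, 4.4283)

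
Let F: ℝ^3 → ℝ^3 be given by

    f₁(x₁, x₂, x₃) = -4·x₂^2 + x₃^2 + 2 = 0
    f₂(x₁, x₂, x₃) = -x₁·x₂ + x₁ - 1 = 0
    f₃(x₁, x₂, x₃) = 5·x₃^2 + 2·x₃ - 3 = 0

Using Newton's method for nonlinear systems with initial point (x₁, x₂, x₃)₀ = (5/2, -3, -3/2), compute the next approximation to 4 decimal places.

(1.1084, -1.6266, -1.0962)

At (5/2, -3, -3/2): F = (-31.7500, 9.0000, 5.2500).
Jacobian J = [[0, -8·x₂, 2·x₃], [-x₂ + 1, -x₁, 0], [0, 0, 10·x₃ + 2]].
At the point, J = [[0.0000, 24.0000, -3.0000], [4.0000, -2.5000, 0.0000], [0.0000, 0.0000, -13.0000]] (det J = 1248.0000).
Solving J·Δ = −F gives Δ = (-1.3916, 1.3734, 0.4038).
Then the next iterate is (x₁, x₂, x₃)₁ = (1.1084, -1.6266, -1.0962).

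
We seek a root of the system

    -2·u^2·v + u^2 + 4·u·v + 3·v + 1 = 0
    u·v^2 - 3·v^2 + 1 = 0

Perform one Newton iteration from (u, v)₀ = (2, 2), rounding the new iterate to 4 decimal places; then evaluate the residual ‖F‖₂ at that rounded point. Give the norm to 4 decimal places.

At (2, 2): F = (11.0000, -3.0000).
Jacobian J = [[-4·u·v + 2·u + 4·v, -2·u^2 + 4·u + 3], [v^2, 2·u·v - 6·v]].
At the point, J = [[-4.0000, 3.0000], [4.0000, -4.0000]] (det J = 4.0000).
Solving J·Δ = −F gives Δ = (8.7500, 8.0000).
Then the next iterate is (u, v)₁ = (10.7500, 10.0000).
Re-evaluating at (10.7500, 10.0000): F = (-1734.6875, 776.0000), so ‖F‖₂ = 1900.3465.

1900.3465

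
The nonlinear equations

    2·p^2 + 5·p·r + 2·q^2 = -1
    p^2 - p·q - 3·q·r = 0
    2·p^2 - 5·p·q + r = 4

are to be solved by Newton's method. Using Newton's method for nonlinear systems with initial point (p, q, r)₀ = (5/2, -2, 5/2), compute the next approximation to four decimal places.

At (5/2, -2, 5/2): F = (52.7500, 26.2500, 36.0000).
Jacobian J = [[4·p + 5·r, 4·q, 5·p], [2·p - q, -p - 3·r, -3·q], [4·p - 5·q, -5·p, 1]].
At the point, J = [[22.5000, -8.0000, 12.5000], [7.0000, -10.0000, 6.0000], [20.0000, -12.5000, 1.0000]] (det J = 1964.7500).
Solving J·Δ = −F gives Δ = (-1.1753, 0.8760, -1.5438).
Then the next iterate is (p, q, r)₁ = (1.3247, -1.1240, 0.9562).

(1.3247, -1.1240, 0.9562)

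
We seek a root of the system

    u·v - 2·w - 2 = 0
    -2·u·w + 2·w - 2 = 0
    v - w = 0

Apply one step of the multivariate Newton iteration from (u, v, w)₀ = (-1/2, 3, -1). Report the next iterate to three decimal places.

At (-1/2, 3, -1): F = (-1.500, -5.000, 4.000).
Jacobian J = [[v, u, -2], [-2·w, 0, -2·u + 2], [0, 1, -1]].
At the point, J = [[3.000, -0.500, -2.000], [2.000, 0.000, 3.000], [0.000, 1.000, -1.000]] (det J = -14.000).
Solving J·Δ = −F gives Δ = (0.786, -2.857, 1.143).
Then the next iterate is (u, v, w)₁ = (0.286, 0.143, 0.143).

(0.286, 0.143, 0.143)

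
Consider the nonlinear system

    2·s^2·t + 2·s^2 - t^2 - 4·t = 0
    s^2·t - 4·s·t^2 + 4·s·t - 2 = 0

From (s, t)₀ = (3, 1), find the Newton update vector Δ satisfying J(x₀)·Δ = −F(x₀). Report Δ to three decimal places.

(-1.229, -0.125)

At (3, 1): F = (31.000, 7.000).
Jacobian J = [[4·s·t + 4·s, 2·s^2 - 2·t - 4], [2·s·t - 4·t^2 + 4·t, s^2 - 8·s·t + 4·s]].
At the point, J = [[24.000, 12.000], [6.000, -3.000]] (det J = -144.000).
Solving J·Δ = −F gives Δ = (-1.229, -0.125).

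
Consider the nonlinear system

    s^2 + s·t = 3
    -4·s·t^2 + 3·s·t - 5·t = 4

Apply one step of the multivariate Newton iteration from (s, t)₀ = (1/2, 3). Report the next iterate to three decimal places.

(1.235, -0.376)

At (1/2, 3): F = (-1.250, -32.500).
Jacobian J = [[2·s + t, s], [-4·t^2 + 3·t, -8·s·t + 3·s - 5]].
At the point, J = [[4.000, 0.500], [-27.000, -15.500]] (det J = -48.500).
Solving J·Δ = −F gives Δ = (0.735, -3.376).
Then the next iterate is (s, t)₁ = (1.235, -0.376).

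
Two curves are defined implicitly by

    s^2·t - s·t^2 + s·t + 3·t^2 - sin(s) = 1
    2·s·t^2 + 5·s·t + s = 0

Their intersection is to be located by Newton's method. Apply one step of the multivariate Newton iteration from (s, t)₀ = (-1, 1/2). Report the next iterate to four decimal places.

At (-1, 1/2): F = (0.841471, -4.0000).
Jacobian J = [[2·s·t - t^2 + t - cos(s), s^2 - 2·s·t + s + 6·t], [2·t^2 + 5·t + 1, 4·s·t + 5·s]].
At the point, J = [[-1.290302, 4.0000], [4.0000, -7.0000]] (det J = -6.967884).
Solving J·Δ = −F gives Δ = (1.4509, 0.2577).
Then the next iterate is (s, t)₁ = (0.4509, 0.7577).

(0.4509, 0.7577)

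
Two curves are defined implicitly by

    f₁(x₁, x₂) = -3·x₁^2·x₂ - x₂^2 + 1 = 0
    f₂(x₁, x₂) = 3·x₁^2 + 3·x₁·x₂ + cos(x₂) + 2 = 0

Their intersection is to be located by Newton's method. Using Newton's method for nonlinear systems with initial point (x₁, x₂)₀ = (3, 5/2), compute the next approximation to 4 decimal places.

(0.6911, 3.4735)

At (3, 5/2): F = (-72.7500, 50.698856).
Jacobian J = [[-6·x₁·x₂, -3·x₁^2 - 2·x₂], [6·x₁ + 3·x₂, 3·x₁ - sin(x₂)]].
At the point, J = [[-45.0000, -32.0000], [25.5000, 8.401528]] (det J = 437.931246).
Solving J·Δ = −F gives Δ = (-2.3089, 0.9735).
Then the next iterate is (x₁, x₂)₁ = (0.6911, 3.4735).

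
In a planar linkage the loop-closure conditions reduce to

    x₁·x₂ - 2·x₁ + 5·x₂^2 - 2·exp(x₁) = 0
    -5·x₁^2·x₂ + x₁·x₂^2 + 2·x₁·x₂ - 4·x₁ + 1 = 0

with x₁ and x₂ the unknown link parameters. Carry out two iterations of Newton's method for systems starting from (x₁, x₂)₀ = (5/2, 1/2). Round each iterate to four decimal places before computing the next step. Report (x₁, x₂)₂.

At (5/2, 1/2): F = (-26.864988, -21.5000).
Jacobian J = [[x₂ - 2·exp(x₁) - 2, x₁ + 10·x₂], [-10·x₁·x₂ + x₂^2 + 2·x₂ - 4, -5·x₁^2 + 2·x₁·x₂ + 2·x₁]].
At the point, J = [[-25.864988, 7.5000], [-15.2500, -23.7500]] (det J = 728.668463).
Solving J·Δ = −F gives Δ = (-1.0969, -0.2009).
Then the next iterate is (x₁, x₂)₁ = (1.4031, 0.2991).
Round to (1.4031, 0.2991) and repeat: F = (-10.074810, -6.591718), J = [[-9.836481, 4.3941], [-7.509011, -6.197914]].
Δ = (-0.9728, 0.1151), so (x₁, x₂)₂ = (0.4303, 0.4142).

(0.4303, 0.4142)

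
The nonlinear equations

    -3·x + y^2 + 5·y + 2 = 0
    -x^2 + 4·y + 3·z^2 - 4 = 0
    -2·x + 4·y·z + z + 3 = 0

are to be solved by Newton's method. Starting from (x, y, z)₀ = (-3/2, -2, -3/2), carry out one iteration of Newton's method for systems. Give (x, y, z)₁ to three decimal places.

(-0.651, 0.047, -1.140)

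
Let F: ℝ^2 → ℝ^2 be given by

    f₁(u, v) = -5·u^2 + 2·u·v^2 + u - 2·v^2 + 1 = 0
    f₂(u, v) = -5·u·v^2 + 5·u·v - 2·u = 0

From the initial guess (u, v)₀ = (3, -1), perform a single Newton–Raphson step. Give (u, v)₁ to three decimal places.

At (3, -1): F = (-37.000, -36.000).
Jacobian J = [[-10·u + 2·v^2 + 1, 4·u·v - 4·v], [-5·v^2 + 5·v - 2, -10·u·v + 5·u]].
At the point, J = [[-27.000, -8.000], [-12.000, 45.000]] (det J = -1311.000).
Solving J·Δ = −F gives Δ = (-1.490, 0.403).
Then the next iterate is (u, v)₁ = (1.510, -0.597).

(1.510, -0.597)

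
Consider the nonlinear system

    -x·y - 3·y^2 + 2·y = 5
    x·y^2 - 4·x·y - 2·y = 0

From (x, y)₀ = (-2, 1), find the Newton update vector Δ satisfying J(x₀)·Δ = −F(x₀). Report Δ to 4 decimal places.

(0.0000, -2.0000)

At (-2, 1): F = (-4.0000, 4.0000).
Jacobian J = [[-y, -x - 6·y + 2], [y^2 - 4·y, 2·x·y - 4·x - 2]].
At the point, J = [[-1.0000, -2.0000], [-3.0000, 2.0000]] (det J = -8.0000).
Solving J·Δ = −F gives Δ = (0.0000, -2.0000).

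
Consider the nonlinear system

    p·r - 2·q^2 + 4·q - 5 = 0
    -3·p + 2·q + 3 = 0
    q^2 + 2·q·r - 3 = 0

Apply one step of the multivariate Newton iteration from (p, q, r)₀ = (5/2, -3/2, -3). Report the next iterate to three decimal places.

At (5/2, -3/2, -3): F = (-23.000, -7.500, 8.250).
Jacobian J = [[r, -4·q + 4, p], [-3, 2, 0], [0, 2·q + 2·r, 2·q]].
At the point, J = [[-3.000, 10.000, 2.500], [-3.000, 2.000, 0.000], [0.000, -9.000, -3.000]] (det J = -4.500).
Solving J·Δ = −F gives Δ = (9.000, 17.250, -49.000).
Then the next iterate is (p, q, r)₁ = (11.500, 15.750, -52.000).

(11.500, 15.750, -52.000)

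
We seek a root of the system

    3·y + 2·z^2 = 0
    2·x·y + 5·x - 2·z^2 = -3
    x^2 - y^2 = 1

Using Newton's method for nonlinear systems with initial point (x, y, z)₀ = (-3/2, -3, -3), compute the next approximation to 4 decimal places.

(-6.0000, -3.9583, -2.4896)

At (-3/2, -3, -3): F = (9.0000, -13.5000, -7.7500).
Jacobian J = [[0, 3, 4·z], [2·y + 5, 2·x, -4·z], [2·x, -2·y, 0]].
At the point, J = [[0.0000, 3.0000, -12.0000], [-1.0000, -3.0000, 12.0000], [-3.0000, 6.0000, 0.0000]] (det J = 72.0000).
Solving J·Δ = −F gives Δ = (-4.5000, -0.9583, 0.5104).
Then the next iterate is (x, y, z)₁ = (-6.0000, -3.9583, -2.4896).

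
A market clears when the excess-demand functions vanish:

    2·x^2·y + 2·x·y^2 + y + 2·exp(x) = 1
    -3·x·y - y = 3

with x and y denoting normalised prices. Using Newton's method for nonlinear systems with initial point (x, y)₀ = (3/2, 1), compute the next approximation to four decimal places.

At (3/2, 1): F = (16.463378, -8.5000).
Jacobian J = [[4·x·y + 2·y^2 + 2·exp(x), 2·x^2 + 4·x·y + 1], [-3·y, -3·x - 1]].
At the point, J = [[16.963378, 11.5000], [-3.0000, -5.5000]] (det J = -58.798580).
Solving J·Δ = −F gives Δ = (0.1225, -1.6123).
Then the next iterate is (x, y)₁ = (1.6225, -0.6123).

(1.6225, -0.6123)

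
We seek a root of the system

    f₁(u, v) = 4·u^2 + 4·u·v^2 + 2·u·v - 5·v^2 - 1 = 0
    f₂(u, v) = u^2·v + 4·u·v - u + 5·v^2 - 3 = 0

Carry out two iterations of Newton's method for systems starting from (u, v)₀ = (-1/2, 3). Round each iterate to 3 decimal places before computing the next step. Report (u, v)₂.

At (-1/2, 3): F = (-66.000, 37.250).
Jacobian J = [[8·u + 4·v^2 + 2·v, 8·u·v + 2·u - 10·v], [2·u·v + 4·v - 1, u^2 + 4·u + 10·v]].
At the point, J = [[38.000, -43.000], [8.000, 28.250]] (det J = 1417.500).
Solving J·Δ = −F gives Δ = (0.185, -1.371).
Then the next iterate is (u, v)₁ = (-0.315, 1.629).
Round to (-0.315, 1.629) and repeat: F = (-18.24116, 8.69230), J = [[11.35256, -21.02508], [4.48973, 15.12922]].
Δ = (0.350, -0.678), so (u, v)₂ = (0.035, 0.951).

(0.035, 0.951)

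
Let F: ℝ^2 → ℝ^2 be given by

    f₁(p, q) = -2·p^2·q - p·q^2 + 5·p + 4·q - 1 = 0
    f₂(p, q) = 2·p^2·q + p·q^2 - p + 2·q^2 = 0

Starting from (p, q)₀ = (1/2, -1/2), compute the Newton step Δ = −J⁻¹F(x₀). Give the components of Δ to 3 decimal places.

(0.278, -0.306)

At (1/2, -1/2): F = (-0.375, -0.125).
Jacobian J = [[-4·p·q - q^2 + 5, -2·p^2 - 2·p·q + 4], [4·p·q + q^2 - 1, 2·p^2 + 2·p·q + 4·q]].
At the point, J = [[5.750, 4.000], [-1.750, -2.000]] (det J = -4.500).
Solving J·Δ = −F gives Δ = (0.278, -0.306).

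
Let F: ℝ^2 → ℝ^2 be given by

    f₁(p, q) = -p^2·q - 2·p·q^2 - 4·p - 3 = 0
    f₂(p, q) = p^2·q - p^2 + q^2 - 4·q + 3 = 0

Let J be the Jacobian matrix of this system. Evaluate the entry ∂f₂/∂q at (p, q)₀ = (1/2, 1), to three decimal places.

∂f₂/∂q = p^2 + 2·q - 4.
At (1/2, 1) this is -1.750.

-1.750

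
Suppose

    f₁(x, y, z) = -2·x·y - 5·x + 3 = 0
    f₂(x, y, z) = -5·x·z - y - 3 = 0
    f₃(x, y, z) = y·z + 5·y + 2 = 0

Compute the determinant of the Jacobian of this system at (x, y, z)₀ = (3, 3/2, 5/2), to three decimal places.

-1000.500

J = [[-2·y - 5, -2·x, 0], [-5·z, -1, -5·x], [0, z + 5, y]].
At the point, J = [[-8.000, -6.000, 0.000], [-12.500, -1.000, -15.000], [0.000, 7.500, 1.500]].
det J = -1000.500.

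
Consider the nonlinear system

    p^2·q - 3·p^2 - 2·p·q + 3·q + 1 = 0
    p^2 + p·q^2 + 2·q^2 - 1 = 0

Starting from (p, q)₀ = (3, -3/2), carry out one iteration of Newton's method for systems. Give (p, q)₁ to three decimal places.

(1.681, -0.942)

At (3, -3/2): F = (-35.000, 19.250).
Jacobian J = [[2·p·q - 6·p - 2·q, p^2 - 2·p + 3], [2·p + q^2, 2·p·q + 4·q]].
At the point, J = [[-24.000, 6.000], [8.250, -15.000]] (det J = 310.500).
Solving J·Δ = −F gives Δ = (-1.319, 0.558).
Then the next iterate is (p, q)₁ = (1.681, -0.942).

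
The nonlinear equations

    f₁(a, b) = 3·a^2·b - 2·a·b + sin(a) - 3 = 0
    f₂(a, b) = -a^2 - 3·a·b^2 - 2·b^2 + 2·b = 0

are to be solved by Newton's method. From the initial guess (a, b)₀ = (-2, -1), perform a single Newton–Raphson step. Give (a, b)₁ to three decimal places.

(-0.447, -1.074)

At (-2, -1): F = (-19.90930, -2.000).
Jacobian J = [[6·a·b - 2·b + cos(a), 3·a^2 - 2·a], [-2·a - 3·b^2, -6·a·b - 4·b + 2]].
At the point, J = [[13.58385, 16.000], [1.000, -6.000]] (det J = -97.50312).
Solving J·Δ = −F gives Δ = (1.553, -0.074).
Then the next iterate is (a, b)₁ = (-0.447, -1.074).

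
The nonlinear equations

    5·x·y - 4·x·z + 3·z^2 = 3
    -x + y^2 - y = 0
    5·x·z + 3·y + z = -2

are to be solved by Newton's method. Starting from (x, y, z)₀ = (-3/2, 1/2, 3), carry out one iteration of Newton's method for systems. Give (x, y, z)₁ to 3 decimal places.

(-0.250, -9.712, -1.290)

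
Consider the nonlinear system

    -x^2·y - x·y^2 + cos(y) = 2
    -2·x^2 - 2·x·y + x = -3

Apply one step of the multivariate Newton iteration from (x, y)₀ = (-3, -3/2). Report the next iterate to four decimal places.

(-1.2930, -1.5519)

At (-3, -3/2): F = (18.320737, -27.0000).
Jacobian J = [[-2·x·y - y^2, -x^2 - 2·x·y - sin(y)], [-4·x - 2·y + 1, -2·x]].
At the point, J = [[-11.2500, -17.002505], [16.0000, 6.0000]] (det J = 204.540080).
Solving J·Δ = −F gives Δ = (1.7070, -0.0519).
Then the next iterate is (x, y)₁ = (-1.2930, -1.5519).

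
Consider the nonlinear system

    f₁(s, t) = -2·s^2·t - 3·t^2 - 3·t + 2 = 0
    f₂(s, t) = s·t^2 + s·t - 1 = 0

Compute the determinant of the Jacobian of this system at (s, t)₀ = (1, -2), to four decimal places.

J = [[-4·s·t, -2·s^2 - 6·t - 3], [t^2 + t, 2·s·t + s]].
At the point, J = [[8.0000, 7.0000], [2.0000, -3.0000]].
det J = -38.0000.

-38.0000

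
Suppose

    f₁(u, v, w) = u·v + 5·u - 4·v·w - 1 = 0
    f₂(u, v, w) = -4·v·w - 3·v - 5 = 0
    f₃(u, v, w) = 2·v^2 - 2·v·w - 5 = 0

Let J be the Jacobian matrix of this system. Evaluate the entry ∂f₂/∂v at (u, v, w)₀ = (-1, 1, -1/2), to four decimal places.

∂f₂/∂v = -4·w - 3.
At (-1, 1, -1/2) this is -1.0000.

-1.0000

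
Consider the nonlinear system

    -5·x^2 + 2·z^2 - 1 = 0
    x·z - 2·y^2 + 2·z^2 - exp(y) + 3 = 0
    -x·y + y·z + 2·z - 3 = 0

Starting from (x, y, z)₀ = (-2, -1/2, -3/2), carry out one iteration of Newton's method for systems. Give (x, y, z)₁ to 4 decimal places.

(-0.6134, 4.9979, 0.3718)

At (-2, -1/2, -3/2): F = (-16.5000, 9.393469, -6.2500).
Jacobian J = [[-10·x, 0, 4·z], [z, -4·y - exp(y), x + 4·z], [-y, -x + z, y + 2]].
At the point, J = [[20.0000, 0.0000, -6.0000], [-1.5000, 1.393469, -8.0000], [0.5000, 0.5000, 1.5000]] (det J = 130.484488).
Solving J·Δ = −F gives Δ = (1.3866, 5.4979, 1.8718).
Then the next iterate is (x, y, z)₁ = (-0.6134, 4.9979, 0.3718).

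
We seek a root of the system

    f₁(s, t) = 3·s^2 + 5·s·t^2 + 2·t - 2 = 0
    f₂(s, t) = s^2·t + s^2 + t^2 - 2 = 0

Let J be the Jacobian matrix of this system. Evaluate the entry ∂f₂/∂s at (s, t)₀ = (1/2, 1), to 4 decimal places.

2.0000

∂f₂/∂s = 2·s·t + 2·s.
At (1/2, 1) this is 2.0000.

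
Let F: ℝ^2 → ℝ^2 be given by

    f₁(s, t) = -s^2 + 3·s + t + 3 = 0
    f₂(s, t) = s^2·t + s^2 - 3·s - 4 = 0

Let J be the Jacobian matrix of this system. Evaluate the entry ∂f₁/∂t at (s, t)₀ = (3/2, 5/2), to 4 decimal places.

∂f₁/∂t = 1.
At (3/2, 5/2) this is 1.0000.

1.0000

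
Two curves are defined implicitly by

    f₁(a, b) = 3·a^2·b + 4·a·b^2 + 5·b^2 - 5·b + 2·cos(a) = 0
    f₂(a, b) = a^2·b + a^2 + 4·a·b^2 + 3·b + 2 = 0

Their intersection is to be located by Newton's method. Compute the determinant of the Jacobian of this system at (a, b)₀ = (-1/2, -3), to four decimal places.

1546.3725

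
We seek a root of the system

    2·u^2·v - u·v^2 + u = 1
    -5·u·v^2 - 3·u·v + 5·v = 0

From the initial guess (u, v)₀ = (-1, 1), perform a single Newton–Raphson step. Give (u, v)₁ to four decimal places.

At (-1, 1): F = (1.0000, 13.0000).
Jacobian J = [[4·u·v - v^2 + 1, 2·u^2 - 2·u·v], [-5·v^2 - 3·v, -10·u·v - 3·u + 5]].
At the point, J = [[-4.0000, 4.0000], [-8.0000, 18.0000]] (det J = -40.0000).
Solving J·Δ = −F gives Δ = (-0.8500, -1.1000).
Then the next iterate is (u, v)₁ = (-1.8500, -0.1000).

(-1.8500, -0.1000)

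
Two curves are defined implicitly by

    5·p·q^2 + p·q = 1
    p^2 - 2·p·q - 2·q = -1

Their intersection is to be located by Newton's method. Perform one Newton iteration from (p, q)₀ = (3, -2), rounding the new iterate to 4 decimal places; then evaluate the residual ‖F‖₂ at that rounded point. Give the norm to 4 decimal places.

9.7675

At (3, -2): F = (53.0000, 26.0000).
Jacobian J = [[5·q^2 + q, 10·p·q + p], [2·p - 2·q, -2·p - 2]].
At the point, J = [[18.0000, -57.0000], [10.0000, -8.0000]] (det J = 426.0000).
Solving J·Δ = −F gives Δ = (-2.4836, 0.1455).
Then the next iterate is (p, q)₁ = (0.5164, -1.8545).
Re-evaluating at (0.5164, -1.8545): F = (6.922274, 6.890997), so ‖F‖₂ = 9.7675.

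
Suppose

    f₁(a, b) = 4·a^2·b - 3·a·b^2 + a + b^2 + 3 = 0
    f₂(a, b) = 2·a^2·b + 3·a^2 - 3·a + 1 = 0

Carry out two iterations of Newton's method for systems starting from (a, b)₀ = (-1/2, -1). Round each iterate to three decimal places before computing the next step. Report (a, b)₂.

At (-1/2, -1): F = (4.000, 2.750).
Jacobian J = [[8·a·b - 3·b^2 + 1, 4·a^2 - 6·a·b + 2·b], [4·a·b + 6·a - 3, 2·a^2]].
At the point, J = [[2.000, -4.000], [-4.000, 0.500]] (det J = -15.000).
Solving J·Δ = −F gives Δ = (0.867, 1.433).
Then the next iterate is (a, b)₁ = (0.367, 0.433).
Round to (0.367, 0.433) and repeat: F = (3.58134, 0.41971), J = [[1.70882, 0.45129], [-0.16236, 0.26938]].
Δ = (-1.453, -2.434), so (a, b)₂ = (-1.086, -2.001).

(-1.086, -2.001)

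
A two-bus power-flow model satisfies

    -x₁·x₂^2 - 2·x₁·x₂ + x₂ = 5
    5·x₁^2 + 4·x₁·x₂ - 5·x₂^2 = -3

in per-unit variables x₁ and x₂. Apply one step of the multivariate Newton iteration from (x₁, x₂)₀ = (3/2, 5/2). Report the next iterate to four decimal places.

At (3/2, 5/2): F = (-19.3750, -2.0000).
Jacobian J = [[-x₂^2 - 2·x₂, -2·x₁·x₂ - 2·x₁ + 1], [10·x₁ + 4·x₂, 4·x₁ - 10·x₂]].
At the point, J = [[-11.2500, -9.5000], [25.0000, -19.0000]] (det J = 451.2500).
Solving J·Δ = −F gives Δ = (-0.7737, -1.1233).
Then the next iterate is (x₁, x₂)₁ = (0.7263, 1.3767).

(0.7263, 1.3767)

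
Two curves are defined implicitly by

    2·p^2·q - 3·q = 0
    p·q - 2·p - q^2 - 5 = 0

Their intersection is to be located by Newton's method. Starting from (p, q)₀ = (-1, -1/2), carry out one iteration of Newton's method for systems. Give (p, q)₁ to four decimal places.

(-2.1000, -2.2000)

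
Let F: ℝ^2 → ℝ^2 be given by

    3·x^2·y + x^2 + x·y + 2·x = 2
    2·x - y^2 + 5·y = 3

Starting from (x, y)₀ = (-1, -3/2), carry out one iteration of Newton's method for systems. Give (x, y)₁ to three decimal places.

At (-1, -3/2): F = (-6.000, -14.750).
Jacobian J = [[6·x·y + 2·x + y + 2, 3·x^2 + x], [2, -2·y + 5]].
At the point, J = [[7.500, 2.000], [2.000, 8.000]] (det J = 56.000).
Solving J·Δ = −F gives Δ = (0.330, 1.761).
Then the next iterate is (x, y)₁ = (-0.670, 0.261).

(-0.670, 0.261)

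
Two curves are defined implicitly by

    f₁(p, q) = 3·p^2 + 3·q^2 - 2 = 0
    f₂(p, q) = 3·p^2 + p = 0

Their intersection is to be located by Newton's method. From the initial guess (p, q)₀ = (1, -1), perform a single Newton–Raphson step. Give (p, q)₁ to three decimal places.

At (1, -1): F = (4.000, 4.000).
Jacobian J = [[6·p, 6·q], [6·p + 1, 0]].
At the point, J = [[6.000, -6.000], [7.000, 0.000]] (det J = 42.000).
Solving J·Δ = −F gives Δ = (-0.571, 0.095).
Then the next iterate is (p, q)₁ = (0.429, -0.905).

(0.429, -0.905)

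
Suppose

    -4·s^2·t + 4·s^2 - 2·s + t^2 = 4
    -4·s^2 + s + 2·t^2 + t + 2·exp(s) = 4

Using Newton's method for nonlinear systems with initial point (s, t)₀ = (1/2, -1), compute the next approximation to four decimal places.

(0.8152, -1.0363)

At (1/2, -1): F = (-2.0000, -0.202557).
Jacobian J = [[-8·s·t + 8·s - 2, -4·s^2 + 2·t], [-8·s + 2·exp(s) + 1, 4·t + 1]].
At the point, J = [[6.0000, -3.0000], [0.297443, -3.0000]] (det J = -17.107672).
Solving J·Δ = −F gives Δ = (0.3152, -0.0363).
Then the next iterate is (s, t)₁ = (0.8152, -1.0363).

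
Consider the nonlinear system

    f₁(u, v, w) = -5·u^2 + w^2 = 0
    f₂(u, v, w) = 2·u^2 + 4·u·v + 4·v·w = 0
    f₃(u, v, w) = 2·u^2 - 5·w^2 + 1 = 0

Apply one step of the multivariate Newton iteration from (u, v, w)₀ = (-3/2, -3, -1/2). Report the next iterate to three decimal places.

At (-3/2, -3, -1/2): F = (-11.000, 28.500, 4.250).
Jacobian J = [[-10·u, 0, 2·w], [4·u + 4·v, 4·u + 4·w, 4·v], [4·u, 0, -10·w]].
At the point, J = [[15.000, 0.000, -1.000], [-18.000, -8.000, -12.000], [-6.000, 0.000, 5.000]] (det J = -552.000).
Solving J·Δ = −F gives Δ = (0.736, 1.859, 0.033).
Then the next iterate is (u, v, w)₁ = (-0.764, -1.141, -0.467).

(-0.764, -1.141, -0.467)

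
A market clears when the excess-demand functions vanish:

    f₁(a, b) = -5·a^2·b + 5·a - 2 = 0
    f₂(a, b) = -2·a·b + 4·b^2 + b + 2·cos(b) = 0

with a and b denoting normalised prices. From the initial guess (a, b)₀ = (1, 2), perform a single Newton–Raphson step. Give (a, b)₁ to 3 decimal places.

(0.879, 0.964)

At (1, 2): F = (-7.000, 13.16771).
Jacobian J = [[-10·a·b + 5, -5·a^2], [-2·b, -2·a + 8·b - 2·sin(b) + 1]].
At the point, J = [[-15.000, -5.000], [-4.000, 13.18141]] (det J = -217.72108).
Solving J·Δ = −F gives Δ = (-0.121, -1.036).
Then the next iterate is (a, b)₁ = (0.879, 0.964).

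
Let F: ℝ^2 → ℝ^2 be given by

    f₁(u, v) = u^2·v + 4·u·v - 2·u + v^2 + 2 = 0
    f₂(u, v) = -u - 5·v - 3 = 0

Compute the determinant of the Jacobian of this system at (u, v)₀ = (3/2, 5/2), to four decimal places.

-64.2500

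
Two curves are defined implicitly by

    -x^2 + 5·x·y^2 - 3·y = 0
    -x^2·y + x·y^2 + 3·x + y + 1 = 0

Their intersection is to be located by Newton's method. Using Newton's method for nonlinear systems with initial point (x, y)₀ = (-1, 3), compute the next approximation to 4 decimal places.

(-0.8942, 1.4840)

At (-1, 3): F = (-55.0000, -11.0000).
Jacobian J = [[-2·x + 5·y^2, 10·x·y - 3], [-2·x·y + y^2 + 3, -x^2 + 2·x·y + 1]].
At the point, J = [[47.0000, -33.0000], [18.0000, -6.0000]] (det J = 312.0000).
Solving J·Δ = −F gives Δ = (0.1058, -1.5160).
Then the next iterate is (x, y)₁ = (-0.8942, 1.4840).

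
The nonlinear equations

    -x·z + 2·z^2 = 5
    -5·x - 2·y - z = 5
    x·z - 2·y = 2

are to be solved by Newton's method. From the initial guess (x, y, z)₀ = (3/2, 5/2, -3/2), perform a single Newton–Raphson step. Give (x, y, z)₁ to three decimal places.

At (3/2, 5/2, -3/2): F = (1.750, -16.000, -9.250).
Jacobian J = [[-z, 0, -x + 4·z], [-5, -2, -1], [z, -2, x]].
At the point, J = [[1.500, 0.000, -7.500], [-5.000, -2.000, -1.000], [-1.500, -2.000, 1.500]] (det J = -60.000).
Solving J·Δ = −F gives Δ = (-1.833, -3.350, -0.133).
Then the next iterate is (x, y, z)₁ = (-0.333, -0.850, -1.633).

(-0.333, -0.850, -1.633)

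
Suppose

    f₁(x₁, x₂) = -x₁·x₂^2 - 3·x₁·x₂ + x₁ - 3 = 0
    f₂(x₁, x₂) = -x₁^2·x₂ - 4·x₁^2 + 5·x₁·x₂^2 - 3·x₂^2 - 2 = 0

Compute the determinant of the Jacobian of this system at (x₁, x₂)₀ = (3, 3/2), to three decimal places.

-546.750

J = [[-x₂^2 - 3·x₂ + 1, -2·x₁·x₂ - 3·x₁], [-2·x₁·x₂ - 8·x₁ + 5·x₂^2, -x₁^2 + 10·x₁·x₂ - 6·x₂]].
At the point, J = [[-5.750, -18.000], [-21.750, 27.000]].
det J = -546.750.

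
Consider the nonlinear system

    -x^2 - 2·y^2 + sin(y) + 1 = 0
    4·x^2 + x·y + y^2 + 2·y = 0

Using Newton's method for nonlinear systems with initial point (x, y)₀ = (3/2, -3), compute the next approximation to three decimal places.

(1.128, -1.340)

At (3/2, -3): F = (-19.39112, 7.500).
Jacobian J = [[-2·x, -4·y + cos(y)], [8·x + y, x + 2·y + 2]].
At the point, J = [[-3.000, 11.01001], [9.000, -2.500]] (det J = -91.59007).
Solving J·Δ = −F gives Δ = (-0.372, 1.660).
Then the next iterate is (x, y)₁ = (1.128, -1.340).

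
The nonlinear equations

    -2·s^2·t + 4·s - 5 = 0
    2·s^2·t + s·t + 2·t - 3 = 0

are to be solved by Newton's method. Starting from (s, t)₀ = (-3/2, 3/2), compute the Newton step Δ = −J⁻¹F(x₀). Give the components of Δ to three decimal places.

At (-3/2, 3/2): F = (-17.750, 4.500).
Jacobian J = [[-4·s·t + 4, -2·s^2], [4·s·t + t, 2·s^2 + s + 2]].
At the point, J = [[13.000, -4.500], [-7.500, 5.000]] (det J = 31.250).
Solving J·Δ = −F gives Δ = (2.192, 2.388).

(2.192, 2.388)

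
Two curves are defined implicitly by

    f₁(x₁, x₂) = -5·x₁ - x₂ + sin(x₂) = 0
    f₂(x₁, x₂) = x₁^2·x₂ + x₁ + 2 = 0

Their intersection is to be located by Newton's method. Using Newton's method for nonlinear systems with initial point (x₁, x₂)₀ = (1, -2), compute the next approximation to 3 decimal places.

(0.730, -3.809)

At (1, -2): F = (-3.90930, 1.000).
Jacobian J = [[-5, cos(x₂) - 1], [2·x₁·x₂ + 1, x₁^2]].
At the point, J = [[-5.000, -1.41615], [-3.000, 1.000]] (det J = -9.24844).
Solving J·Δ = −F gives Δ = (-0.270, -1.809).
Then the next iterate is (x₁, x₂)₁ = (0.730, -3.809).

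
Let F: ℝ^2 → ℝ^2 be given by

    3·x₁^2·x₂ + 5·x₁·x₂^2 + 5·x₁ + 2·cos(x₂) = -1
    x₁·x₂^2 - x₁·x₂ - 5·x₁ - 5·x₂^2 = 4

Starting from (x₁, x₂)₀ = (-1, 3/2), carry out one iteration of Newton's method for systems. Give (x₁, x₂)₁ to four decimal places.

(-0.8555, 0.8168)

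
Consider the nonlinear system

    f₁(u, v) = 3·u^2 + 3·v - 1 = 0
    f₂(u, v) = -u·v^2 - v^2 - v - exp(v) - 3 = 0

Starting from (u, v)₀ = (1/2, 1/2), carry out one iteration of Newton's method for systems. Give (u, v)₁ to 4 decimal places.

At (1/2, 1/2): F = (1.2500, -5.523721).
Jacobian J = [[6·u, 3], [-v^2, -2·u·v - 2·v - exp(v) - 1]].
At the point, J = [[3.0000, 3.0000], [-0.2500, -4.148721]] (det J = -11.696164).
Solving J·Δ = −F gives Δ = (0.9734, -1.3901).
Then the next iterate is (u, v)₁ = (1.4734, -0.8901).

(1.4734, -0.8901)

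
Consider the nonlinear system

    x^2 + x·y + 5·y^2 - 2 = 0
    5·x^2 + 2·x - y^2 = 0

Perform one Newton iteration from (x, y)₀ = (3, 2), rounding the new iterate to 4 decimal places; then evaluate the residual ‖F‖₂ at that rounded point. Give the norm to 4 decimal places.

14.0601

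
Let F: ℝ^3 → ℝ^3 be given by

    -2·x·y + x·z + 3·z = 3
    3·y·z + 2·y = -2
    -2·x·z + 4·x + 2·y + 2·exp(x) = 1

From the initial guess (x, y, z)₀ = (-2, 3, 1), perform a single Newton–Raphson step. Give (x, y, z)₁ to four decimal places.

(0.9576, 4.9384, -1.9658)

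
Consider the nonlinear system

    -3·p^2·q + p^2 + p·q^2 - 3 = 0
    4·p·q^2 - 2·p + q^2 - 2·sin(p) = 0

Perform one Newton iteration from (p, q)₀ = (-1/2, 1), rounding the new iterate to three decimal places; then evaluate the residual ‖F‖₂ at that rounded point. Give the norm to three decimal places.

13.886

At (-1/2, 1): F = (-4.000, 0.95885).
Jacobian J = [[-6·p·q + 2·p + q^2, -3·p^2 + 2·p·q], [4·q^2 - 2·cos(p) - 2, 8·p·q + 2·q]].
At the point, J = [[3.000, -1.750], [0.24483, -2.000]] (det J = -5.57154).
Solving J·Δ = −F gives Δ = (1.737, 0.692).
Then the next iterate is (p, q)₁ = (1.237, 1.692).
Re-evaluating at (1.237, 1.692): F = (-5.69561, 12.66470), so ‖F‖₂ = 13.886.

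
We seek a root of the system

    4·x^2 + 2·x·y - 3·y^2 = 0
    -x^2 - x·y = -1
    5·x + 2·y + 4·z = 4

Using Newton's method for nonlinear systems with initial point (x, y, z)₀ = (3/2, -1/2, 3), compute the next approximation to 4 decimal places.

(-3.2500, 7.0833, 1.5208)

At (3/2, -1/2, 3): F = (6.7500, -0.5000, 14.5000).
Jacobian J = [[8·x + 2·y, 2·x - 6·y, 0], [-2·x - y, -x, 0], [5, 2, 4]].
At the point, J = [[11.0000, 6.0000, 0.0000], [-2.5000, -1.5000, 0.0000], [5.0000, 2.0000, 4.0000]] (det J = -6.0000).
Solving J·Δ = −F gives Δ = (-4.7500, 7.5833, -1.4792).
Then the next iterate is (x, y, z)₁ = (-3.2500, 7.0833, 1.5208).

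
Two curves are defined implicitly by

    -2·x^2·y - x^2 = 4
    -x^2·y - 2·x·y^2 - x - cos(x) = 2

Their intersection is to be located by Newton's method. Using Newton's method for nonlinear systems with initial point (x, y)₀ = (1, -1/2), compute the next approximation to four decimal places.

(17.2248, -2.5000)

At (1, -1/2): F = (-4.0000, -3.540302).
Jacobian J = [[-4·x·y - 2·x, -2·x^2], [-2·x·y - 2·y^2 + sin(x) - 1, -x^2 - 4·x·y]].
At the point, J = [[0.0000, -2.0000], [0.341471, 1.0000]] (det J = 0.682942).
Solving J·Δ = −F gives Δ = (16.2248, -2.0000).
Then the next iterate is (x, y)₁ = (17.2248, -2.5000).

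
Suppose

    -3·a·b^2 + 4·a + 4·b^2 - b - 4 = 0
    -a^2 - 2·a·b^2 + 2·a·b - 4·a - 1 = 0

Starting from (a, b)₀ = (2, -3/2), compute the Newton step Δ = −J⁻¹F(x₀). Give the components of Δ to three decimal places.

(-4.657, -2.761)

At (2, -3/2): F = (1.000, -28.000).
Jacobian J = [[-3·b^2 + 4, -6·a·b + 8·b - 1], [-2·a - 2·b^2 + 2·b - 4, -4·a·b + 2·a]].
At the point, J = [[-2.750, 5.000], [-15.500, 16.000]] (det J = 33.500).
Solving J·Δ = −F gives Δ = (-4.657, -2.761).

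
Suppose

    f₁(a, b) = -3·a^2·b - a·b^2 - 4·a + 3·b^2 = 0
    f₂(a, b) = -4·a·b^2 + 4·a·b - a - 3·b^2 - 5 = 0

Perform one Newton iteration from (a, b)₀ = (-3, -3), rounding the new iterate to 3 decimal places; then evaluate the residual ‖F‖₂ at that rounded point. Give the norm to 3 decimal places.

At (-3, -3): F = (147.000, 115.000).
Jacobian J = [[-6·a·b - b^2 - 4, -3·a^2 - 2·a·b + 6·b], [-4·b^2 + 4·b - 1, -8·a·b + 4·a - 6·b]].
At the point, J = [[-67.000, -63.000], [-49.000, -66.000]] (det J = 1335.000).
Solving J·Δ = −F gives Δ = (1.840, 0.376).
Then the next iterate is (a, b)₁ = (-1.160, -2.624).
Re-evaluating at (-1.160, -2.624): F = (43.87573, 19.62738), so ‖F‖₂ = 48.066.

48.066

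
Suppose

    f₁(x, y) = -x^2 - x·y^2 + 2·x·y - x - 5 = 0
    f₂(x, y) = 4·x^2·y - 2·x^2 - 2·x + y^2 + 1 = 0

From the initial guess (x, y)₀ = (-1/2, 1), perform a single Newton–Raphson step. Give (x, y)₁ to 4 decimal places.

(4.7500, 6.8333)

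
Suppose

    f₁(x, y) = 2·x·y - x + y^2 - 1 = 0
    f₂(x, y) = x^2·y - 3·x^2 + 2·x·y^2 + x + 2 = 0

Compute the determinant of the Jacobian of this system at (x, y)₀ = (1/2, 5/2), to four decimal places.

J = [[2·y - 1, 2·x + 2·y], [2·x·y - 6·x + 2·y^2 + 1, x^2 + 4·x·y]].
At the point, J = [[4.0000, 6.0000], [13.0000, 5.2500]].
det J = -57.0000.

-57.0000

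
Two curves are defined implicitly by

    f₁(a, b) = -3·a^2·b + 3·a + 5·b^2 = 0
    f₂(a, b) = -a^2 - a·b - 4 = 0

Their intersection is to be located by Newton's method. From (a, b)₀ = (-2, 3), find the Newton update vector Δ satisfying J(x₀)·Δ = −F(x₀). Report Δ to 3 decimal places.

At (-2, 3): F = (3.000, -2.000).
Jacobian J = [[-6·a·b + 3, -3·a^2 + 10·b], [-2·a - b, -a]].
At the point, J = [[39.000, 18.000], [1.000, 2.000]] (det J = 60.000).
Solving J·Δ = −F gives Δ = (-0.700, 1.350).

(-0.700, 1.350)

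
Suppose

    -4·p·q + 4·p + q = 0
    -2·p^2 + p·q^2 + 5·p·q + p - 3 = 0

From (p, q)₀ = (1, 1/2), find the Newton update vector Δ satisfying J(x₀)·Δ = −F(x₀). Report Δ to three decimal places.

At (1, 1/2): F = (2.500, -1.250).
Jacobian J = [[-4·q + 4, -4·p + 1], [-4·p + q^2 + 5·q + 1, 2·p·q + 5·p]].
At the point, J = [[2.000, -3.000], [-0.250, 6.000]] (det J = 11.250).
Solving J·Δ = −F gives Δ = (-1.000, 0.167).

(-1.000, 0.167)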